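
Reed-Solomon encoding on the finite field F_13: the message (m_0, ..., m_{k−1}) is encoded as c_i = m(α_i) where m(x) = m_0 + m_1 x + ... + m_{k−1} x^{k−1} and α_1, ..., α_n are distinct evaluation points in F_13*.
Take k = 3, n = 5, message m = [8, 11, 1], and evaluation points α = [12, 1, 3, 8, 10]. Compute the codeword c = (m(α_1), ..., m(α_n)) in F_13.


c = [11, 7, 11, 4, 10]

Message polynomial: m(x) = 8 + 11·x + 1·x^2 (mod 13).
For each evaluation point α_i, compute m(α_i) mod 13:
  α_1 = 12: Horner steps 1 → 10 → 11, so m(12) = 11.
  α_2 = 1: Horner steps 1 → 12 → 7, so m(1) = 7.
  α_3 = 3: Horner steps 1 → 1 → 11, so m(3) = 11.
  α_4 = 8: Horner steps 1 → 6 → 4, so m(8) = 4.
  α_5 = 10: Horner steps 1 → 8 → 10, so m(10) = 10.
Codeword c = [11, 7, 11, 4, 10] ∈ F_13^5.


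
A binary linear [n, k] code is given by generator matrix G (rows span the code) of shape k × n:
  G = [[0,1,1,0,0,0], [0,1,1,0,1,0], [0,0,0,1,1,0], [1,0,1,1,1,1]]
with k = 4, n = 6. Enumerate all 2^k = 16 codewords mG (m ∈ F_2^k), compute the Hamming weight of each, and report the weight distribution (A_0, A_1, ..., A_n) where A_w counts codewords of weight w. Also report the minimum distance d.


Weight distribution: A_0 = 1, A_1 = 2, A_2 = 2, A_3 = 4, A_4 = 5, A_5 = 2. Minimum distance d = 1.

Enumerate all 2^4 = 16 messages m ∈ F_2^4.
For each, compute codeword c = mG in F_2^6, then tally its weight.
  m = 0000 → c = 000000, weight = 0.
  m = 1000 → c = 011000, weight = 2.
  m = 0100 → c = 011010, weight = 3.
  m = 1100 → c = 000010, weight = 1.
  m = 0010 → c = 000110, weight = 2.
  m = 1010 → c = 011110, weight = 4.
  m = 0110 → c = 011100, weight = 3.
  m = 1110 → c = 000100, weight = 1.
  m = 0001 → c = 101111, weight = 5.
  m = 1001 → c = 110111, weight = 5.
  m = 0101 → c = 110101, weight = 4.
  m = 1101 → c = 101101, weight = 4.
  m = 0011 → c = 101001, weight = 3.
  m = 1011 → c = 110001, weight = 3.
  m = 0111 → c = 110011, weight = 4.
  m = 1111 → c = 101011, weight = 4.
Tally weights:
  weight 0: 1 codewords.
  weight 1: 2 codewords.
  weight 2: 2 codewords.
  weight 3: 4 codewords.
  weight 4: 5 codewords.
  weight 5: 2 codewords.
Minimum distance d = smallest w > 0 with A_w > 0 = 1.
Sanity: Σ A_w = 16 = 2^4 = 16 ✓.


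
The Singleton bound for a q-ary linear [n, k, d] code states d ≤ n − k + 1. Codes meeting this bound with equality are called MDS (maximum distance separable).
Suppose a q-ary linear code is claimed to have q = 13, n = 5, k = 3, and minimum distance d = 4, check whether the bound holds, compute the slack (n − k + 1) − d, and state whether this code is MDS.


Singleton RHS = n − k + 1 = 3, slack = -1, bound violated (no such code; not MDS).

Singleton bound: d ≤ n − k + 1.
Here n = 5, k = 3, so n − k + 1 = 3.
Given d = 4, check d ≤ 3: NO.
Slack = (n − k + 1) − d = -1.
The slack is negative: d = 4 exceeds n − k + 1 = 3 by 1, so the Singleton bound is violated and no linear [5, 3, 4]_13 code can exist. In particular it is not MDS (MDS requires d = n − k + 1 exactly).
Description: the claimed parameters are [5, 3, 4]_13; such a code would be impossible (violates the Singleton bound).


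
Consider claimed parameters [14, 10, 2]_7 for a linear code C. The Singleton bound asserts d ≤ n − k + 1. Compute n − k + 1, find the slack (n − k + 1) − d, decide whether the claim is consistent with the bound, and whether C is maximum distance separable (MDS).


Singleton RHS = n − k + 1 = 5, slack = 3, bound satisfied, not MDS.

Singleton bound: d ≤ n − k + 1.
Here n = 14, k = 10, so n − k + 1 = 5.
Given d = 2, check d ≤ 5: YES.
Slack = (n − k + 1) − d = 3.
The code is NOT MDS (slack = 3 > 0).
Description: the claimed parameters are [14, 10, 2]_7; such a code would be non-MDS.


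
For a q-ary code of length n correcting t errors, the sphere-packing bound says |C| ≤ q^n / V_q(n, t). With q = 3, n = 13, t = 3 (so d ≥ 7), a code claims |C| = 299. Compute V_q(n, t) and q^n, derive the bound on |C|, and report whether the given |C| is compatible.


V_q(n, t) = 2627, q^n = 1594323, Hamming bound = 606, |C| = 299 ≤ bound (satisfied).

Step 1: Compute V_q(n, t) = Σ_{j=0}^3 C(n, j) (q−1)^j.
  j = 0: C(13,0)·(2)^0 = 1·1 = 1.
  j = 1: C(13,1)·(2)^1 = 13·2 = 26.
  j = 2: C(13,2)·(2)^2 = 78·4 = 312.
  j = 3: C(13,3)·(2)^3 = 286·8 = 2288.
  V_q(n, t) = 1 + 26 + 312 + 2288 = 2627.
Step 2: q^n = 3^13 = 1594323.
Step 3: Hamming bound ⌊q^n / V_q(n,t)⌋ = ⌊1594323/2627⌋ = 606.
Step 4: Compare |C| = 299 to 606: satisfied.
The claimed |C| lies below the Hamming bound.


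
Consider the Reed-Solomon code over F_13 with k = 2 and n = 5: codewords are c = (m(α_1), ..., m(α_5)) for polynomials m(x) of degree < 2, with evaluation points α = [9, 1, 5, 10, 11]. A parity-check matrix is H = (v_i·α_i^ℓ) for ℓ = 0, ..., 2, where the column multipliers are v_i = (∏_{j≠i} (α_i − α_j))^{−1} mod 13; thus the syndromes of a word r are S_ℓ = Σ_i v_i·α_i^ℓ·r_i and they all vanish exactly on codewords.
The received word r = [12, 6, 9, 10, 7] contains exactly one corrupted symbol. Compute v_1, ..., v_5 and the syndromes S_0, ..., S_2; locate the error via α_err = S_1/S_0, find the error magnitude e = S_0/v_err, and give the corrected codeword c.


S = (1, 10, 9), error at position 4, error magnitude e = 7, c = [12, 6, 9, 3, 7].

Step 1: column multipliers v_i = (∏_{j≠i}(α_i − α_j))^{−1} mod 13.
  i = 1 (α = 9): (9−1)(9−5)(9−10)(9−11) = 8·4·(−1)·(−2) = 64 ≡ 12, so v_1 = 12^{−1} = 12 (mod 13).
  i = 2 (α = 1): (1−9)(1−5)(1−10)(1−11) = (−8)·(−4)·(−9)·(−10) = 2880 ≡ 7, so v_2 = 7^{−1} = 2 (mod 13).
  i = 3 (α = 5): (5−9)(5−1)(5−10)(5−11) = (−4)·4·(−5)·(−6) = −480 ≡ 1, so v_3 = 1^{−1} = 1 (mod 13).
  i = 4 (α = 10): (10−9)(10−1)(10−5)(10−11) = 1·9·5·(−1) = −45 ≡ 7, so v_4 = 7^{−1} = 2 (mod 13).
  i = 5 (α = 11): (11−9)(11−1)(11−5)(11−10) = 2·10·6·1 = 120 ≡ 3, so v_5 = 3^{−1} = 9 (mod 13).
  v = [12, 2, 1, 2, 9].
Step 2: syndromes of r = [12, 6, 9, 10, 7] (all sums mod 13).
  S_0 = Σ v_i r_i = 12·12 + 2·6 + 1·9 + 2·10 + 9·7 = 248 ≡ 1.
  S_1 = Σ v_i α_i r_i = 12·9·12 + 2·1·6 + 1·5·9 + 2·10·10 + 9·11·7 = 2246 ≡ 10.
  α_i^2 mod 13 = [3, 1, 12, 9, 4].
  S_2 = Σ v_i α_i^2 r_i = 12·3·12 + 2·1·6 + 1·12·9 + 2·9·10 + 9·4·7 = 984 ≡ 9.
  S = (1, 10, 9) ≠ 0, so r is not a codeword (an error is present).
Step 3: locate the error. For a single error e at position i, S_ℓ = v_i·e·α_i^ℓ, so α_err = S_1/S_0.
  S_0^{−1} = 1^{−1} = 1 (mod 13), so α_err = 10·1 = 10 ≡ 10 = α_4. Error position i = 4.
  Consistency check: S_2/S_1 = 9·4 = 36 ≡ 10 = α_err ✓ (single-error assumption holds).
Step 4: error magnitude e = S_0/v_4 = S_0·∏_{j≠4}(α_4 − α_j) = 1·7 = 7 ≡ 7 (mod 13).
Step 5: correct position 4: c_4 = r_4 − e = 10 − 7 ≡ 3 (mod 13). Hence c = [12, 6, 9, 3, 7].
  Check: interpolating c through the α_i gives m(x) = 2 + 4·x (degree < 2) with m(α_i) = c_i for every i, so c is indeed a codeword.


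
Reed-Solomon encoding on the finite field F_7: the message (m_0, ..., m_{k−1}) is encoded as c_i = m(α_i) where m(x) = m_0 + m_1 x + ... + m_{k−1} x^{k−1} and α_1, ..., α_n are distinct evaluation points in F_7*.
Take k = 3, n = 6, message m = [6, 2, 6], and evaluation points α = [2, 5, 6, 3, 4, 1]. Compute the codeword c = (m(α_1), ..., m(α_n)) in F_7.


c = [6, 5, 3, 3, 5, 0]

Message polynomial: m(x) = 6 + 2·x + 6·x^2 (mod 7).
For each evaluation point α_i, compute m(α_i) mod 7:
  α_1 = 2: Horner steps 6 → 0 → 6, so m(2) = 6.
  α_2 = 5: Horner steps 6 → 4 → 5, so m(5) = 5.
  α_3 = 6: Horner steps 6 → 3 → 3, so m(6) = 3.
  α_4 = 3: Horner steps 6 → 6 → 3, so m(3) = 3.
  α_5 = 4: Horner steps 6 → 5 → 5, so m(4) = 5.
  α_6 = 1: Horner steps 6 → 1 → 0, so m(1) = 0.
Codeword c = [6, 5, 3, 3, 5, 0] ∈ F_7^6.


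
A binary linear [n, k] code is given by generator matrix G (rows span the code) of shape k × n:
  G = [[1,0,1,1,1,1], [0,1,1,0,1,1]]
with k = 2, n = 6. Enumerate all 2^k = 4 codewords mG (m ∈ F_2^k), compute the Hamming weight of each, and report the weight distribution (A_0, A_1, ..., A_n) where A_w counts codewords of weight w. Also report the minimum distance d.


Weight distribution: A_0 = 1, A_3 = 1, A_4 = 1, A_5 = 1. Minimum distance d = 3.

Enumerate all 2^2 = 4 messages m ∈ F_2^2.
For each, compute codeword c = mG in F_2^6, then tally its weight.
  m = 00 → c = 000000, weight = 0.
  m = 10 → c = 101111, weight = 5.
  m = 01 → c = 011011, weight = 4.
  m = 11 → c = 110100, weight = 3.
Tally weights:
  weight 0: 1 codewords.
  weight 3: 1 codewords.
  weight 4: 1 codewords.
  weight 5: 1 codewords.
Minimum distance d = smallest w > 0 with A_w > 0 = 3.
Sanity: Σ A_w = 4 = 2^2 = 4 ✓.


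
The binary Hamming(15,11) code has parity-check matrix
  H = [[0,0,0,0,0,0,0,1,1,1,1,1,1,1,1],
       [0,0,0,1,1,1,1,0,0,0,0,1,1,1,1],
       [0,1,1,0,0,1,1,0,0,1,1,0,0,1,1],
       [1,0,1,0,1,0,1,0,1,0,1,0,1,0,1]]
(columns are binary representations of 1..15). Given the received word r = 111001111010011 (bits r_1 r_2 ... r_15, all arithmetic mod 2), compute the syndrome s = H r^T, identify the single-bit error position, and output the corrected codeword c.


s = (1, 0, 1, 0)^T, error position = 10, corrected codeword c = 111001111110011

Compute s = H r^T mod 2 one row at a time:
  s_1 = 1 + 1 + 0 + 1 + 0 + 0 + 1 + 1 = 5 ≡ 1 (mod 2).
  s_2 = 0 + 0 + 1 + 1 + 0 + 0 + 1 + 1 = 4 ≡ 0 (mod 2).
  s_3 = 1 + 1 + 1 + 1 + 0 + 1 + 1 + 1 = 7 ≡ 1 (mod 2).
  s_4 = 1 + 1 + 0 + 1 + 1 + 1 + 0 + 1 = 6 ≡ 0 (mod 2).
s = (1, 0, 1, 0)^T — this equals column 10 of H (binary 1010), so error is at position 10.
Correct: flip bit 10 of r = 111001111010011 to get c = 111001111110011.


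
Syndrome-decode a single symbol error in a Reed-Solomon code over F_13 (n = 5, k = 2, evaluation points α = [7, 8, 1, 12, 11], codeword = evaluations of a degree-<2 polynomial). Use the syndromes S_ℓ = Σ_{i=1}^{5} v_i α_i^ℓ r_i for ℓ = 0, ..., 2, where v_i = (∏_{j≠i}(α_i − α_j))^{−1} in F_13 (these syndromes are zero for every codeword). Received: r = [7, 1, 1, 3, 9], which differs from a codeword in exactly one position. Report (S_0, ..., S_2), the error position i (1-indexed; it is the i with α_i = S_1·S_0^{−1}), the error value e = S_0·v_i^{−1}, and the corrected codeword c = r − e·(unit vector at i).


S = (2, 2, 2), error at position 3, error magnitude e = 10, c = [7, 1, 4, 3, 9].

Step 1: column multipliers v_i = (∏_{j≠i}(α_i − α_j))^{−1} mod 13.
  i = 1 (α = 7): (7−8)(7−1)(7−12)(7−11) = (−1)·6·(−5)·(−4) = −120 ≡ 10, so v_1 = 10^{−1} = 4 (mod 13).
  i = 2 (α = 8): (8−7)(8−1)(8−12)(8−11) = 1·7·(−4)·(−3) = 84 ≡ 6, so v_2 = 6^{−1} = 11 (mod 13).
  i = 3 (α = 1): (1−7)(1−8)(1−12)(1−11) = (−6)·(−7)·(−11)·(−10) = 4620 ≡ 5, so v_3 = 5^{−1} = 8 (mod 13).
  i = 4 (α = 12): (12−7)(12−8)(12−1)(12−11) = 5·4·11·1 = 220 ≡ 12, so v_4 = 12^{−1} = 12 (mod 13).
  i = 5 (α = 11): (11−7)(11−8)(11−1)(11−12) = 4·3·10·(−1) = −120 ≡ 10, so v_5 = 10^{−1} = 4 (mod 13).
  v = [4, 11, 8, 12, 4].
Step 2: syndromes of r = [7, 1, 1, 3, 9] (all sums mod 13).
  S_0 = Σ v_i r_i = 4·7 + 11·1 + 8·1 + 12·3 + 4·9 = 119 ≡ 2.
  S_1 = Σ v_i α_i r_i = 4·7·7 + 11·8·1 + 8·1·1 + 12·12·3 + 4·11·9 = 1120 ≡ 2.
  α_i^2 mod 13 = [10, 12, 1, 1, 4].
  S_2 = Σ v_i α_i^2 r_i = 4·10·7 + 11·12·1 + 8·1·1 + 12·1·3 + 4·4·9 = 600 ≡ 2.
  S = (2, 2, 2) ≠ 0, so r is not a codeword (an error is present).
Step 3: locate the error. For a single error e at position i, S_ℓ = v_i·e·α_i^ℓ, so α_err = S_1/S_0.
  S_0^{−1} = 2^{−1} = 7 (mod 13), so α_err = 2·7 = 14 ≡ 1 = α_3. Error position i = 3.
  Consistency check: S_2/S_1 = 2·7 = 14 ≡ 1 = α_err ✓ (single-error assumption holds).
Step 4: error magnitude e = S_0/v_3 = S_0·∏_{j≠3}(α_3 − α_j) = 2·5 = 10 ≡ 10 (mod 13).
Step 5: correct position 3: c_3 = r_3 − e = 1 − 10 ≡ 4 (mod 13). Hence c = [7, 1, 4, 3, 9].
  Check: interpolating c through the α_i gives m(x) = 10 + 7·x (degree < 2) with m(α_i) = c_i for every i, so c is indeed a codeword.


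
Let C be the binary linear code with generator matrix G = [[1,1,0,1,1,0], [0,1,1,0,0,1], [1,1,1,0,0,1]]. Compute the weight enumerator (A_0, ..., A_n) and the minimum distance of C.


Weight distribution: A_0 = 1, A_1 = 1, A_3 = 2, A_4 = 3, A_5 = 1. Minimum distance d = 1.

Enumerate all 2^3 = 8 messages m ∈ F_2^3.
For each, compute codeword c = mG in F_2^6, then tally its weight.
  m = 000 → c = 000000, weight = 0.
  m = 100 → c = 110110, weight = 4.
  m = 010 → c = 011001, weight = 3.
  m = 110 → c = 101111, weight = 5.
  m = 001 → c = 111001, weight = 4.
  m = 101 → c = 001111, weight = 4.
  m = 011 → c = 100000, weight = 1.
  m = 111 → c = 010110, weight = 3.
Tally weights:
  weight 0: 1 codewords.
  weight 1: 1 codewords.
  weight 3: 2 codewords.
  weight 4: 3 codewords.
  weight 5: 1 codewords.
Minimum distance d = smallest w > 0 with A_w > 0 = 1.
Sanity: Σ A_w = 8 = 2^3 = 8 ✓.


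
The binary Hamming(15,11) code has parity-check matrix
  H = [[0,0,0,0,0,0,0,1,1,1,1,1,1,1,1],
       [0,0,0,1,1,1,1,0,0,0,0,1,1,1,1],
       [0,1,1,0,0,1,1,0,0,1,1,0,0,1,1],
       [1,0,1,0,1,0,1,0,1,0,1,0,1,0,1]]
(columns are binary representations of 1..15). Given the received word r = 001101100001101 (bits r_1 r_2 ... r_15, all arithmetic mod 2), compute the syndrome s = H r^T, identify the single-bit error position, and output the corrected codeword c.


s = (1, 0, 0, 0)^T, error position = 8, corrected codeword c = 001101110001101

Compute s = H r^T mod 2 one row at a time:
  s_1 = 0 + 0 + 0 + 0 + 1 + 1 + 0 + 1 = 3 ≡ 1 (mod 2).
  s_2 = 1 + 0 + 1 + 1 + 1 + 1 + 0 + 1 = 6 ≡ 0 (mod 2).
  s_3 = 0 + 1 + 1 + 1 + 0 + 0 + 0 + 1 = 4 ≡ 0 (mod 2).
  s_4 = 0 + 1 + 0 + 1 + 0 + 0 + 1 + 1 = 4 ≡ 0 (mod 2).
s = (1, 0, 0, 0)^T — this equals column 8 of H (binary 1000), so error is at position 8.
Correct: flip bit 8 of r = 001101100001101 to get c = 001101110001101.


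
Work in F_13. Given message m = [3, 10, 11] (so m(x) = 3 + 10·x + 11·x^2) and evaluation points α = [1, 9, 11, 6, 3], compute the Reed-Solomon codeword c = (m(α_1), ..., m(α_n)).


c = [11, 9, 1, 4, 2]

Message polynomial: m(x) = 3 + 10·x + 11·x^2 (mod 13).
For each evaluation point α_i, compute m(α_i) mod 13:
  α_1 = 1: Horner steps 11 → 8 → 11, so m(1) = 11.
  α_2 = 9: Horner steps 11 → 5 → 9, so m(9) = 9.
  α_3 = 11: Horner steps 11 → 1 → 1, so m(11) = 1.
  α_4 = 6: Horner steps 11 → 11 → 4, so m(6) = 4.
  α_5 = 3: Horner steps 11 → 4 → 2, so m(3) = 2.
Codeword c = [11, 9, 1, 4, 2] ∈ F_13^5.


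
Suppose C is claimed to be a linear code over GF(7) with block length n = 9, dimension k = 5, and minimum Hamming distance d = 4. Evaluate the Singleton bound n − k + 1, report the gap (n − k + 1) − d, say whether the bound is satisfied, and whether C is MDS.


Singleton RHS = n − k + 1 = 5, slack = 1, bound satisfied, not MDS.

Singleton bound: d ≤ n − k + 1.
Here n = 9, k = 5, so n − k + 1 = 5.
Given d = 4, check d ≤ 5: YES.
Slack = (n − k + 1) − d = 1.
The code is NOT MDS (slack = 1 > 0).
Description: the claimed parameters are [9, 5, 4]_7; such a code would be non-MDS.


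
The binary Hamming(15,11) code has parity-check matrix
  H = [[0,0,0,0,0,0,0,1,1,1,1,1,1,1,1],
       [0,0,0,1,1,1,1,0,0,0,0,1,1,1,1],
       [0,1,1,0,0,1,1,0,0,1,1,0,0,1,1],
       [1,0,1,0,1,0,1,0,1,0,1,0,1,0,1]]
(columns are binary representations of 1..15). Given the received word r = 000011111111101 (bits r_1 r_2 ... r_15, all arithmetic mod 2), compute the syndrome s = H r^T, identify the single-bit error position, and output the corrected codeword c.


s = (1, 0, 1, 0)^T, error position = 10, corrected codeword c = 000011111011101

Compute s = H r^T mod 2 one row at a time:
  s_1 = 1 + 1 + 1 + 1 + 1 + 1 + 0 + 1 = 7 ≡ 1 (mod 2).
  s_2 = 0 + 1 + 1 + 1 + 1 + 1 + 0 + 1 = 6 ≡ 0 (mod 2).
  s_3 = 0 + 0 + 1 + 1 + 1 + 1 + 0 + 1 = 5 ≡ 1 (mod 2).
  s_4 = 0 + 0 + 1 + 1 + 1 + 1 + 1 + 1 = 6 ≡ 0 (mod 2).
s = (1, 0, 1, 0)^T — this equals column 10 of H (binary 1010), so error is at position 10.
Correct: flip bit 10 of r = 000011111111101 to get c = 000011111011101.


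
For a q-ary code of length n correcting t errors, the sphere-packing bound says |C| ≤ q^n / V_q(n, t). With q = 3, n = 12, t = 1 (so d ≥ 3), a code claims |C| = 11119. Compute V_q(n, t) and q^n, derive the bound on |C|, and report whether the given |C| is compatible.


V_q(n, t) = 25, q^n = 531441, Hamming bound = 21257, |C| = 11119 ≤ bound (satisfied).

Step 1: Compute V_q(n, t) = Σ_{j=0}^1 C(n, j) (q−1)^j.
  j = 0: C(12,0)·(2)^0 = 1·1 = 1.
  j = 1: C(12,1)·(2)^1 = 12·2 = 24.
  V_q(n, t) = 1 + 24 = 25.
Step 2: q^n = 3^12 = 531441.
Step 3: Hamming bound ⌊q^n / V_q(n,t)⌋ = ⌊531441/25⌋ = 21257.
Step 4: Compare |C| = 11119 to 21257: satisfied.
The claimed |C| lies below the Hamming bound.


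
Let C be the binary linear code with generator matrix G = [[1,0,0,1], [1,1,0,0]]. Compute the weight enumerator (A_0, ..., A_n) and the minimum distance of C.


Weight distribution: A_0 = 1, A_2 = 3. Minimum distance d = 2.

Enumerate all 2^2 = 4 messages m ∈ F_2^2.
For each, compute codeword c = mG in F_2^4, then tally its weight.
  m = 00 → c = 0000, weight = 0.
  m = 10 → c = 1001, weight = 2.
  m = 01 → c = 1100, weight = 2.
  m = 11 → c = 0101, weight = 2.
Tally weights:
  weight 0: 1 codewords.
  weight 2: 3 codewords.
Minimum distance d = smallest w > 0 with A_w > 0 = 2.
Sanity: Σ A_w = 4 = 2^2 = 4 ✓.


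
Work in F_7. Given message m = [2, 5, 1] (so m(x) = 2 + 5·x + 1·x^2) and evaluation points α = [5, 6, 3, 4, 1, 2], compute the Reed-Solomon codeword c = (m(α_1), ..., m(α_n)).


c = [3, 5, 5, 3, 1, 2]

Message polynomial: m(x) = 2 + 5·x + 1·x^2 (mod 7).
For each evaluation point α_i, compute m(α_i) mod 7:
  α_1 = 5: Horner steps 1 → 3 → 3, so m(5) = 3.
  α_2 = 6: Horner steps 1 → 4 → 5, so m(6) = 5.
  α_3 = 3: Horner steps 1 → 1 → 5, so m(3) = 5.
  α_4 = 4: Horner steps 1 → 2 → 3, so m(4) = 3.
  α_5 = 1: Horner steps 1 → 6 → 1, so m(1) = 1.
  α_6 = 2: Horner steps 1 → 0 → 2, so m(2) = 2.
Codeword c = [3, 5, 5, 3, 1, 2] ∈ F_7^6.


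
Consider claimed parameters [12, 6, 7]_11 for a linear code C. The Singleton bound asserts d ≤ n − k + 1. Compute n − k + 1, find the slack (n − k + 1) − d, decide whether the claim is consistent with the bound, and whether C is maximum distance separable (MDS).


Singleton RHS = n − k + 1 = 7, slack = 0, bound satisfied, MDS.

Singleton bound: d ≤ n − k + 1.
Here n = 12, k = 6, so n − k + 1 = 7.
Given d = 7, check d ≤ 7: YES.
Slack = (n − k + 1) − d = 0.
The code is MDS (slack = 0).
Description: the claimed parameters are [12, 6, 7]_11; such a code would be MDS (meets Singleton bound).


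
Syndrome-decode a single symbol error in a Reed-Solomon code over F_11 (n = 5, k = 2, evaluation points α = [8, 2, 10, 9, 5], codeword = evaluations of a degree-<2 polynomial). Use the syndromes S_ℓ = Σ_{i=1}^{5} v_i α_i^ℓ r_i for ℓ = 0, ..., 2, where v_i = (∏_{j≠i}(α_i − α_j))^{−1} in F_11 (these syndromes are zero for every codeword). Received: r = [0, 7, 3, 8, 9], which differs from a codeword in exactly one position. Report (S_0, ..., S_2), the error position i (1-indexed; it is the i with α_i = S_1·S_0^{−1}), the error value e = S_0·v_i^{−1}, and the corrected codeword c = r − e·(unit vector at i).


S = (3, 8, 3), error at position 3, error magnitude e = 9, c = [0, 7, 5, 8, 9].

Step 1: column multipliers v_i = (∏_{j≠i}(α_i − α_j))^{−1} mod 11.
  i = 1 (α = 8): (8−2)(8−10)(8−9)(8−5) = 6·(−2)·(−1)·3 = 36 ≡ 3, so v_1 = 3^{−1} = 4 (mod 11).
  i = 2 (α = 2): (2−8)(2−10)(2−9)(2−5) = (−6)·(−8)·(−7)·(−3) = 1008 ≡ 7, so v_2 = 7^{−1} = 8 (mod 11).
  i = 3 (α = 10): (10−8)(10−2)(10−9)(10−5) = 2·8·1·5 = 80 ≡ 3, so v_3 = 3^{−1} = 4 (mod 11).
  i = 4 (α = 9): (9−8)(9−2)(9−10)(9−5) = 1·7·(−1)·4 = −28 ≡ 5, so v_4 = 5^{−1} = 9 (mod 11).
  i = 5 (α = 5): (5−8)(5−2)(5−10)(5−9) = (−3)·3·(−5)·(−4) = −180 ≡ 7, so v_5 = 7^{−1} = 8 (mod 11).
  v = [4, 8, 4, 9, 8].
Step 2: syndromes of r = [0, 7, 3, 8, 9] (all sums mod 11).
  S_0 = Σ v_i r_i = 4·0 + 8·7 + 4·3 + 9·8 + 8·9 = 212 ≡ 3.
  S_1 = Σ v_i α_i r_i = 4·8·0 + 8·2·7 + 4·10·3 + 9·9·8 + 8·5·9 = 1240 ≡ 8.
  α_i^2 mod 11 = [9, 4, 1, 4, 3].
  S_2 = Σ v_i α_i^2 r_i = 4·9·0 + 8·4·7 + 4·1·3 + 9·4·8 + 8·3·9 = 740 ≡ 3.
  S = (3, 8, 3) ≠ 0, so r is not a codeword (an error is present).
Step 3: locate the error. For a single error e at position i, S_ℓ = v_i·e·α_i^ℓ, so α_err = S_1/S_0.
  S_0^{−1} = 3^{−1} = 4 (mod 11), so α_err = 8·4 = 32 ≡ 10 = α_3. Error position i = 3.
  Consistency check: S_2/S_1 = 3·7 = 21 ≡ 10 = α_err ✓ (single-error assumption holds).
Step 4: error magnitude e = S_0/v_3 = S_0·∏_{j≠3}(α_3 − α_j) = 3·3 = 9 ≡ 9 (mod 11).
Step 5: correct position 3: c_3 = r_3 − e = 3 − 9 ≡ 5 (mod 11). Hence c = [0, 7, 5, 8, 9].
  Check: interpolating c through the α_i gives m(x) = 2 + 8·x (degree < 2) with m(α_i) = c_i for every i, so c is indeed a codeword.


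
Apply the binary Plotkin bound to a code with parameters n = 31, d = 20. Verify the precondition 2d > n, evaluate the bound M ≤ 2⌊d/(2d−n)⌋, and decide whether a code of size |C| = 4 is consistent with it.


Plotkin bound M ≤ 4; given |C| = 4 ≤ bound (satisfied).

Check applicability: 2d = 40, n = 31.
2d − n = 9 > 0, so Plotkin applies.
Compute d/(2d−n) = 20/9 ≈ 2.2222.
⌊d/(2d−n)⌋ = 2.
Plotkin bound: M ≤ 2·2 = 4.
Given |C| = 4, check: satisfied.
This |C| is at the Plotkin bound.


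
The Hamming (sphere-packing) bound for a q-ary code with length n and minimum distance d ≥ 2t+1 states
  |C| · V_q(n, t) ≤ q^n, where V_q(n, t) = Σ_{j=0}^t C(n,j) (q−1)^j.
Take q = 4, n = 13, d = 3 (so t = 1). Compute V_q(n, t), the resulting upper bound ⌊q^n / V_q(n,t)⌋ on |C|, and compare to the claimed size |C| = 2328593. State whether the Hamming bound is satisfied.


V_q(n, t) = 40, q^n = 67108864, Hamming bound = 1677721, |C| = 2328593 > bound (violated).

Step 1: Compute V_q(n, t) = Σ_{j=0}^1 C(n, j) (q−1)^j.
  j = 0: C(13,0)·(3)^0 = 1·1 = 1.
  j = 1: C(13,1)·(3)^1 = 13·3 = 39.
  V_q(n, t) = 1 + 39 = 40.
Step 2: q^n = 4^13 = 67108864.
Step 3: Hamming bound ⌊q^n / V_q(n,t)⌋ = ⌊67108864/40⌋ = 1677721.
Step 4: Compare |C| = 2328593 to 1677721: violated.
The claimed |C| lies above the Hamming bound, so no 4-ary code of length 13 with d ≥ 3 can have 2328593 codewords.


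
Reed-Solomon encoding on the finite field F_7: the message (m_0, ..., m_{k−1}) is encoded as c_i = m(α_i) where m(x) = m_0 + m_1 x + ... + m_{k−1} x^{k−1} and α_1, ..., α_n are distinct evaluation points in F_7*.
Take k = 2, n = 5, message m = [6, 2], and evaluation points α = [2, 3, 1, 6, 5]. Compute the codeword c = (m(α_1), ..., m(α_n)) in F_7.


c = [3, 5, 1, 4, 2]

Message polynomial: m(x) = 6 + 2·x (mod 7).
For each evaluation point α_i, compute m(α_i) mod 7:
  α_1 = 2: Horner steps 2 → 3, so m(2) = 3.
  α_2 = 3: Horner steps 2 → 5, so m(3) = 5.
  α_3 = 1: Horner steps 2 → 1, so m(1) = 1.
  α_4 = 6: Horner steps 2 → 4, so m(6) = 4.
  α_5 = 5: Horner steps 2 → 2, so m(5) = 2.
Codeword c = [3, 5, 1, 4, 2] ∈ F_7^5.


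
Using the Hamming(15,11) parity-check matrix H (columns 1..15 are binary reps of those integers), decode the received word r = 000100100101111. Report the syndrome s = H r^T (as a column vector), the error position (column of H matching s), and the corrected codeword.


s = (1, 0, 0, 1)^T, error position = 9, corrected codeword c = 000100101101111

Compute s = H r^T mod 2 one row at a time:
  s_1 = 0 + 0 + 1 + 0 + 1 + 1 + 1 + 1 = 5 ≡ 1 (mod 2).
  s_2 = 1 + 0 + 0 + 1 + 1 + 1 + 1 + 1 = 6 ≡ 0 (mod 2).
  s_3 = 0 + 0 + 0 + 1 + 1 + 0 + 1 + 1 = 4 ≡ 0 (mod 2).
  s_4 = 0 + 0 + 0 + 1 + 0 + 0 + 1 + 1 = 3 ≡ 1 (mod 2).
s = (1, 0, 0, 1)^T — this equals column 9 of H (binary 1001), so error is at position 9.
Correct: flip bit 9 of r = 000100100101111 to get c = 000100101101111.


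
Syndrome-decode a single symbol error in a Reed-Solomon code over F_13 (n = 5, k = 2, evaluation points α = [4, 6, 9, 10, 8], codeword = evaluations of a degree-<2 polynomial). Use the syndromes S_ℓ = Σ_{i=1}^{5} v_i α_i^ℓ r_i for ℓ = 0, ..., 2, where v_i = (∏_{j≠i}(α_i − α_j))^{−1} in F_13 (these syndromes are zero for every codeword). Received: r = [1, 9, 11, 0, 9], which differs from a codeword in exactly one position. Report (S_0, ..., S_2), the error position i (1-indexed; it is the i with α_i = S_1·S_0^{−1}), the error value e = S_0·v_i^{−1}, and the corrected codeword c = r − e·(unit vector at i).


S = (1, 6, 10), error at position 2, error magnitude e = 4, c = [1, 5, 11, 0, 9].

Step 1: column multipliers v_i = (∏_{j≠i}(α_i − α_j))^{−1} mod 13.
  i = 1 (α = 4): (4−6)(4−9)(4−10)(4−8) = (−2)·(−5)·(−6)·(−4) = 240 ≡ 6, so v_1 = 6^{−1} = 11 (mod 13).
  i = 2 (α = 6): (6−4)(6−9)(6−10)(6−8) = 2·(−3)·(−4)·(−2) = −48 ≡ 4, so v_2 = 4^{−1} = 10 (mod 13).
  i = 3 (α = 9): (9−4)(9−6)(9−10)(9−8) = 5·3·(−1)·1 = −15 ≡ 11, so v_3 = 11^{−1} = 6 (mod 13).
  i = 4 (α = 10): (10−4)(10−6)(10−9)(10−8) = 6·4·1·2 = 48 ≡ 9, so v_4 = 9^{−1} = 3 (mod 13).
  i = 5 (α = 8): (8−4)(8−6)(8−9)(8−10) = 4·2·(−1)·(−2) = 16 ≡ 3, so v_5 = 3^{−1} = 9 (mod 13).
  v = [11, 10, 6, 3, 9].
Step 2: syndromes of r = [1, 9, 11, 0, 9] (all sums mod 13).
  S_0 = Σ v_i r_i = 11·1 + 10·9 + 6·11 + 3·0 + 9·9 = 248 ≡ 1.
  S_1 = Σ v_i α_i r_i = 11·4·1 + 10·6·9 + 6·9·11 + 3·10·0 + 9·8·9 = 1826 ≡ 6.
  α_i^2 mod 13 = [3, 10, 3, 9, 12].
  S_2 = Σ v_i α_i^2 r_i = 11·3·1 + 10·10·9 + 6·3·11 + 3·9·0 + 9·12·9 = 2103 ≡ 10.
  S = (1, 6, 10) ≠ 0, so r is not a codeword (an error is present).
Step 3: locate the error. For a single error e at position i, S_ℓ = v_i·e·α_i^ℓ, so α_err = S_1/S_0.
  S_0^{−1} = 1^{−1} = 1 (mod 13), so α_err = 6·1 = 6 ≡ 6 = α_2. Error position i = 2.
  Consistency check: S_2/S_1 = 10·11 = 110 ≡ 6 = α_err ✓ (single-error assumption holds).
Step 4: error magnitude e = S_0/v_2 = S_0·∏_{j≠2}(α_2 − α_j) = 1·4 = 4 ≡ 4 (mod 13).
Step 5: correct position 2: c_2 = r_2 − e = 9 − 4 ≡ 5 (mod 13). Hence c = [1, 5, 11, 0, 9].
  Check: interpolating c through the α_i gives m(x) = 6 + 2·x (degree < 2) with m(α_i) = c_i for every i, so c is indeed a codeword.


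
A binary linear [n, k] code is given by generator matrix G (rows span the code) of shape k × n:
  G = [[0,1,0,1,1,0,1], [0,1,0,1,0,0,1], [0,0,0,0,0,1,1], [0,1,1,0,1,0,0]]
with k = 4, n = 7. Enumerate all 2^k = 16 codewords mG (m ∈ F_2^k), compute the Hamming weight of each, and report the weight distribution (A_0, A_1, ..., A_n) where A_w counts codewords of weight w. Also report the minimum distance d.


Weight distribution: A_0 = 1, A_1 = 1, A_2 = 2, A_3 = 6, A_4 = 5, A_5 = 1. Minimum distance d = 1.

Enumerate all 2^4 = 16 messages m ∈ F_2^4.
For each, compute codeword c = mG in F_2^7, then tally its weight.
  m = 0000 → c = 0000000, weight = 0.
  m = 1000 → c = 0101101, weight = 4.
  m = 0100 → c = 0101001, weight = 3.
  m = 1100 → c = 0000100, weight = 1.
  m = 0010 → c = 0000011, weight = 2.
  m = 1010 → c = 0101110, weight = 4.
  m = 0110 → c = 0101010, weight = 3.
  m = 1110 → c = 0000111, weight = 3.
  m = 0001 → c = 0110100, weight = 3.
  m = 1001 → c = 0011001, weight = 3.
  m = 0101 → c = 0011101, weight = 4.
  m = 1101 → c = 0110000, weight = 2.
  m = 0011 → c = 0110111, weight = 5.
  m = 1011 → c = 0011010, weight = 3.
  m = 0111 → c = 0011110, weight = 4.
  m = 1111 → c = 0110011, weight = 4.
Tally weights:
  weight 0: 1 codewords.
  weight 1: 1 codewords.
  weight 2: 2 codewords.
  weight 3: 6 codewords.
  weight 4: 5 codewords.
  weight 5: 1 codewords.
Minimum distance d = smallest w > 0 with A_w > 0 = 1.
Sanity: Σ A_w = 16 = 2^4 = 16 ✓.


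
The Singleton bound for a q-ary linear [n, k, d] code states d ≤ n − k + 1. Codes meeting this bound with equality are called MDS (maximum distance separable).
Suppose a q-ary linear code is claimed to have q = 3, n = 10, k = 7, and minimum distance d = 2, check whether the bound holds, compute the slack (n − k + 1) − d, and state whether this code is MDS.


Singleton RHS = n − k + 1 = 4, slack = 2, bound satisfied, not MDS.

Singleton bound: d ≤ n − k + 1.
Here n = 10, k = 7, so n − k + 1 = 4.
Given d = 2, check d ≤ 4: YES.
Slack = (n − k + 1) − d = 2.
The code is NOT MDS (slack = 2 > 0).
Description: the claimed parameters are [10, 7, 2]_3; such a code would be non-MDS.


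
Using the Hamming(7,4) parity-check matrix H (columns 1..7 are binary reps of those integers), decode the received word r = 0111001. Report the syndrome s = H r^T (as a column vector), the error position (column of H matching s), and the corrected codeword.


s = (0, 1, 0)^T, error position = 2, corrected codeword c = 0011001

Compute s = H r^T mod 2 one row at a time:
  s_1 = 1 + 0 + 0 + 1 = 2 ≡ 0 (mod 2).
  s_2 = 1 + 1 + 0 + 1 = 3 ≡ 1 (mod 2).
  s_3 = 0 + 1 + 0 + 1 = 2 ≡ 0 (mod 2).
s = (0, 1, 0)^T — this equals column 2 of H (binary 010), so error is at position 2.
Correct: flip bit 2 of r = 0111001 to get c = 0011001.


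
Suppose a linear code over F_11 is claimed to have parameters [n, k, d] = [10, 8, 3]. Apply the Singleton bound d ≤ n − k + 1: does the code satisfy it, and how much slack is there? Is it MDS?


Singleton RHS = n − k + 1 = 3, slack = 0, bound satisfied, MDS.

Singleton bound: d ≤ n − k + 1.
Here n = 10, k = 8, so n − k + 1 = 3.
Given d = 3, check d ≤ 3: YES.
Slack = (n − k + 1) − d = 0.
The code is MDS (slack = 0).
Description: the claimed parameters are [10, 8, 3]_11; such a code would be MDS (meets Singleton bound).


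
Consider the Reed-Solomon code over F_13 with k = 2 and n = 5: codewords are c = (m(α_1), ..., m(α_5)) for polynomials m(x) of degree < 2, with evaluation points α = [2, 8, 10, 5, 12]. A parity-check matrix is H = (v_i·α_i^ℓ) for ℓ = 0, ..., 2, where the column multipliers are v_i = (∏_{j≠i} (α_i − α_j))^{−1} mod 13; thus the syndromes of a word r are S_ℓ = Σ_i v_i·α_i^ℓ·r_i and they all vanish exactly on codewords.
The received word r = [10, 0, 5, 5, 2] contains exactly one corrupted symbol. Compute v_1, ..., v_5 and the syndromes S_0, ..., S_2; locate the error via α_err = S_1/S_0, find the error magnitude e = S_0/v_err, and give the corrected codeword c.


S = (12, 3, 4), error at position 3, error magnitude e = 4, c = [10, 0, 1, 5, 2].

Step 1: column multipliers v_i = (∏_{j≠i}(α_i − α_j))^{−1} mod 13.
  i = 1 (α = 2): (2−8)(2−10)(2−5)(2−12) = (−6)·(−8)·(−3)·(−10) = 1440 ≡ 10, so v_1 = 10^{−1} = 4 (mod 13).
  i = 2 (α = 8): (8−2)(8−10)(8−5)(8−12) = 6·(−2)·3·(−4) = 144 ≡ 1, so v_2 = 1^{−1} = 1 (mod 13).
  i = 3 (α = 10): (10−2)(10−8)(10−5)(10−12) = 8·2·5·(−2) = −160 ≡ 9, so v_3 = 9^{−1} = 3 (mod 13).
  i = 4 (α = 5): (5−2)(5−8)(5−10)(5−12) = 3·(−3)·(−5)·(−7) = −315 ≡ 10, so v_4 = 10^{−1} = 4 (mod 13).
  i = 5 (α = 12): (12−2)(12−8)(12−10)(12−5) = 10·4·2·7 = 560 ≡ 1, so v_5 = 1^{−1} = 1 (mod 13).
  v = [4, 1, 3, 4, 1].
Step 2: syndromes of r = [10, 0, 5, 5, 2] (all sums mod 13).
  S_0 = Σ v_i r_i = 4·10 + 1·0 + 3·5 + 4·5 + 1·2 = 77 ≡ 12.
  S_1 = Σ v_i α_i r_i = 4·2·10 + 1·8·0 + 3·10·5 + 4·5·5 + 1·12·2 = 354 ≡ 3.
  α_i^2 mod 13 = [4, 12, 9, 12, 1].
  S_2 = Σ v_i α_i^2 r_i = 4·4·10 + 1·12·0 + 3·9·5 + 4·12·5 + 1·1·2 = 537 ≡ 4.
  S = (12, 3, 4) ≠ 0, so r is not a codeword (an error is present).
Step 3: locate the error. For a single error e at position i, S_ℓ = v_i·e·α_i^ℓ, so α_err = S_1/S_0.
  S_0^{−1} = 12^{−1} = 12 (mod 13), so α_err = 3·12 = 36 ≡ 10 = α_3. Error position i = 3.
  Consistency check: S_2/S_1 = 4·9 = 36 ≡ 10 = α_err ✓ (single-error assumption holds).
Step 4: error magnitude e = S_0/v_3 = S_0·∏_{j≠3}(α_3 − α_j) = 12·9 = 108 ≡ 4 (mod 13).
Step 5: correct position 3: c_3 = r_3 − e = 5 − 4 ≡ 1 (mod 13). Hence c = [10, 0, 1, 5, 2].
  Check: interpolating c through the α_i gives m(x) = 9 + 7·x (degree < 2) with m(α_i) = c_i for every i, so c is indeed a codeword.


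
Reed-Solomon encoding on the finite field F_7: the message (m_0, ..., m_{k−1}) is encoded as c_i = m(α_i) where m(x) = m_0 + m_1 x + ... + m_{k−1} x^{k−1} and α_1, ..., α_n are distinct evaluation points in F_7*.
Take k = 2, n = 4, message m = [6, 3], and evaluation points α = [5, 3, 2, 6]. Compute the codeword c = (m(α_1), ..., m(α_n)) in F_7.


c = [0, 1, 5, 3]

Message polynomial: m(x) = 6 + 3·x (mod 7).
For each evaluation point α_i, compute m(α_i) mod 7:
  α_1 = 5: Horner steps 3 → 0, so m(5) = 0.
  α_2 = 3: Horner steps 3 → 1, so m(3) = 1.
  α_3 = 2: Horner steps 3 → 5, so m(2) = 5.
  α_4 = 6: Horner steps 3 → 3, so m(6) = 3.
Codeword c = [0, 1, 5, 3] ∈ F_7^4.


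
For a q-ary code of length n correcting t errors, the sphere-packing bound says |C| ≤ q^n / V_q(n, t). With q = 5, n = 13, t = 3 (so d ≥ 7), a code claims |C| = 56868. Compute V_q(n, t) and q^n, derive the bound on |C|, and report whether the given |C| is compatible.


V_q(n, t) = 19605, q^n = 1220703125, Hamming bound = 62264, |C| = 56868 ≤ bound (satisfied).

Step 1: Compute V_q(n, t) = Σ_{j=0}^3 C(n, j) (q−1)^j.
  j = 0: C(13,0)·(4)^0 = 1·1 = 1.
  j = 1: C(13,1)·(4)^1 = 13·4 = 52.
  j = 2: C(13,2)·(4)^2 = 78·16 = 1248.
  j = 3: C(13,3)·(4)^3 = 286·64 = 18304.
  V_q(n, t) = 1 + 52 + 1248 + 18304 = 19605.
Step 2: q^n = 5^13 = 1220703125.
Step 3: Hamming bound ⌊q^n / V_q(n,t)⌋ = ⌊1220703125/19605⌋ = 62264.
Step 4: Compare |C| = 56868 to 62264: satisfied.
The claimed |C| lies below the Hamming bound.


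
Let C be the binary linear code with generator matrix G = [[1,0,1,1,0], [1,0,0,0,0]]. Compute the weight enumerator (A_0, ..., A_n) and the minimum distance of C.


Weight distribution: A_0 = 1, A_1 = 1, A_2 = 1, A_3 = 1. Minimum distance d = 1.

Enumerate all 2^2 = 4 messages m ∈ F_2^2.
For each, compute codeword c = mG in F_2^5, then tally its weight.
  m = 00 → c = 00000, weight = 0.
  m = 10 → c = 10110, weight = 3.
  m = 01 → c = 10000, weight = 1.
  m = 11 → c = 00110, weight = 2.
Tally weights:
  weight 0: 1 codewords.
  weight 1: 1 codewords.
  weight 2: 1 codewords.
  weight 3: 1 codewords.
Minimum distance d = smallest w > 0 with A_w > 0 = 1.
Sanity: Σ A_w = 4 = 2^2 = 4 ✓.


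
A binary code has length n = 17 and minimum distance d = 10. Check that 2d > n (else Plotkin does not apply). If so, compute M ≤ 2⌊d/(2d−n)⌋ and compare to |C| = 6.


Plotkin bound M ≤ 6; given |C| = 6 ≤ bound (satisfied).

Check applicability: 2d = 20, n = 17.
2d − n = 3 > 0, so Plotkin applies.
Compute d/(2d−n) = 10/3 ≈ 3.3333.
⌊d/(2d−n)⌋ = 3.
Plotkin bound: M ≤ 2·3 = 6.
Given |C| = 6, check: satisfied.
This |C| is at the Plotkin bound.


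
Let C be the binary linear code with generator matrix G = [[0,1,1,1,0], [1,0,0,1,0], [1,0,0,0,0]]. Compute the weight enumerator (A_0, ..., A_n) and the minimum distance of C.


Weight distribution: A_0 = 1, A_1 = 2, A_2 = 2, A_3 = 2, A_4 = 1. Minimum distance d = 1.

Enumerate all 2^3 = 8 messages m ∈ F_2^3.
For each, compute codeword c = mG in F_2^5, then tally its weight.
  m = 000 → c = 00000, weight = 0.
  m = 100 → c = 01110, weight = 3.
  m = 010 → c = 10010, weight = 2.
  m = 110 → c = 11100, weight = 3.
  m = 001 → c = 10000, weight = 1.
  m = 101 → c = 11110, weight = 4.
  m = 011 → c = 00010, weight = 1.
  m = 111 → c = 01100, weight = 2.
Tally weights:
  weight 0: 1 codewords.
  weight 1: 2 codewords.
  weight 2: 2 codewords.
  weight 3: 2 codewords.
  weight 4: 1 codewords.
Minimum distance d = smallest w > 0 with A_w > 0 = 1.
Sanity: Σ A_w = 8 = 2^3 = 8 ✓.


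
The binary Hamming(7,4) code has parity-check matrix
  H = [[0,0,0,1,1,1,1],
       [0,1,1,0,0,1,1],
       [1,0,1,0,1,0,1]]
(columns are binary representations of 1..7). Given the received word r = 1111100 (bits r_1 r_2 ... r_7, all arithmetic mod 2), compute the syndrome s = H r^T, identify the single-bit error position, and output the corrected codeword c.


s = (0, 0, 1)^T, error position = 1, corrected codeword c = 0111100

Compute s = H r^T mod 2 one row at a time:
  s_1 = 1 + 1 + 0 + 0 = 2 ≡ 0 (mod 2).
  s_2 = 1 + 1 + 0 + 0 = 2 ≡ 0 (mod 2).
  s_3 = 1 + 1 + 1 + 0 = 3 ≡ 1 (mod 2).
s = (0, 0, 1)^T — this equals column 1 of H (binary 001), so error is at position 1.
Correct: flip bit 1 of r = 1111100 to get c = 0111100.


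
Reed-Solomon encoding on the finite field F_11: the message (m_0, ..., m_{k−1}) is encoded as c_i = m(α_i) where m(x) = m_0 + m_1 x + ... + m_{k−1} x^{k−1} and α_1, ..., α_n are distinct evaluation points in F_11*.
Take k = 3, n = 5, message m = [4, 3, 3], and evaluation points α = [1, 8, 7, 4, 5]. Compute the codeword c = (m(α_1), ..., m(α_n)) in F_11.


c = [10, 0, 7, 9, 6]

Message polynomial: m(x) = 4 + 3·x + 3·x^2 (mod 11).
For each evaluation point α_i, compute m(α_i) mod 11:
  α_1 = 1: Horner steps 3 → 6 → 10, so m(1) = 10.
  α_2 = 8: Horner steps 3 → 5 → 0, so m(8) = 0.
  α_3 = 7: Horner steps 3 → 2 → 7, so m(7) = 7.
  α_4 = 4: Horner steps 3 → 4 → 9, so m(4) = 9.
  α_5 = 5: Horner steps 3 → 7 → 6, so m(5) = 6.
Codeword c = [10, 0, 7, 9, 6] ∈ F_11^5.


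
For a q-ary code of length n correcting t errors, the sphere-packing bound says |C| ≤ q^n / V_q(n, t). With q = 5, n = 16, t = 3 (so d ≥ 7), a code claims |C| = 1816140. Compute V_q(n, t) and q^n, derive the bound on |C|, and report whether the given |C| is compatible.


V_q(n, t) = 37825, q^n = 152587890625, Hamming bound = 4034048, |C| = 1816140 ≤ bound (satisfied).

Step 1: Compute V_q(n, t) = Σ_{j=0}^3 C(n, j) (q−1)^j.
  j = 0: C(16,0)·(4)^0 = 1·1 = 1.
  j = 1: C(16,1)·(4)^1 = 16·4 = 64.
  j = 2: C(16,2)·(4)^2 = 120·16 = 1920.
  j = 3: C(16,3)·(4)^3 = 560·64 = 35840.
  V_q(n, t) = 1 + 64 + 1920 + 35840 = 37825.
Step 2: q^n = 5^16 = 152587890625.
Step 3: Hamming bound ⌊q^n / V_q(n,t)⌋ = ⌊152587890625/37825⌋ = 4034048.
Step 4: Compare |C| = 1816140 to 4034048: satisfied.
The claimed |C| lies below the Hamming bound.


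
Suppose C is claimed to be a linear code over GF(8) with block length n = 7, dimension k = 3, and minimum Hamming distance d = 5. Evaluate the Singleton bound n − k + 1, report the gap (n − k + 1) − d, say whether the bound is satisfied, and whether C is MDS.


Singleton RHS = n − k + 1 = 5, slack = 0, bound satisfied, MDS.

Singleton bound: d ≤ n − k + 1.
Here n = 7, k = 3, so n − k + 1 = 5.
Given d = 5, check d ≤ 5: YES.
Slack = (n − k + 1) − d = 0.
The code is MDS (slack = 0).
Description: the claimed parameters are [7, 3, 5]_8; such a code would be MDS (meets Singleton bound).


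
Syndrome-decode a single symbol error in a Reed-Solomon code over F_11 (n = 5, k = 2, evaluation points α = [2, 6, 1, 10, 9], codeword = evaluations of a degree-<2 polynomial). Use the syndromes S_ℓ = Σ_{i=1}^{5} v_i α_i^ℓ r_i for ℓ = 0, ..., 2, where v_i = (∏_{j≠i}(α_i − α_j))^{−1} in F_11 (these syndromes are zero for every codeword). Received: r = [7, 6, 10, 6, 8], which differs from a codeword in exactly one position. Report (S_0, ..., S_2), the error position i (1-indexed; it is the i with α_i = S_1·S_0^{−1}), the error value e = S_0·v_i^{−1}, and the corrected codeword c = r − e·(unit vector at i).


S = (6, 5, 6), error at position 4, error magnitude e = 1, c = [7, 6, 10, 5, 8].

Step 1: column multipliers v_i = (∏_{j≠i}(α_i − α_j))^{−1} mod 11.
  i = 1 (α = 2): (2−6)(2−1)(2−10)(2−9) = (−4)·1·(−8)·(−7) = −224 ≡ 7, so v_1 = 7^{−1} = 8 (mod 11).
  i = 2 (α = 6): (6−2)(6−1)(6−10)(6−9) = 4·5·(−4)·(−3) = 240 ≡ 9, so v_2 = 9^{−1} = 5 (mod 11).
  i = 3 (α = 1): (1−2)(1−6)(1−10)(1−9) = (−1)·(−5)·(−9)·(−8) = 360 ≡ 8, so v_3 = 8^{−1} = 7 (mod 11).
  i = 4 (α = 10): (10−2)(10−6)(10−1)(10−9) = 8·4·9·1 = 288 ≡ 2, so v_4 = 2^{−1} = 6 (mod 11).
  i = 5 (α = 9): (9−2)(9−6)(9−1)(9−10) = 7·3·8·(−1) = −168 ≡ 8, so v_5 = 8^{−1} = 7 (mod 11).
  v = [8, 5, 7, 6, 7].
Step 2: syndromes of r = [7, 6, 10, 6, 8] (all sums mod 11).
  S_0 = Σ v_i r_i = 8·7 + 5·6 + 7·10 + 6·6 + 7·8 = 248 ≡ 6.
  S_1 = Σ v_i α_i r_i = 8·2·7 + 5·6·6 + 7·1·10 + 6·10·6 + 7·9·8 = 1226 ≡ 5.
  α_i^2 mod 11 = [4, 3, 1, 1, 4].
  S_2 = Σ v_i α_i^2 r_i = 8·4·7 + 5·3·6 + 7·1·10 + 6·1·6 + 7·4·8 = 644 ≡ 6.
  S = (6, 5, 6) ≠ 0, so r is not a codeword (an error is present).
Step 3: locate the error. For a single error e at position i, S_ℓ = v_i·e·α_i^ℓ, so α_err = S_1/S_0.
  S_0^{−1} = 6^{−1} = 2 (mod 11), so α_err = 5·2 = 10 ≡ 10 = α_4. Error position i = 4.
  Consistency check: S_2/S_1 = 6·9 = 54 ≡ 10 = α_err ✓ (single-error assumption holds).
Step 4: error magnitude e = S_0/v_4 = S_0·∏_{j≠4}(α_4 − α_j) = 6·2 = 12 ≡ 1 (mod 11).
Step 5: correct position 4: c_4 = r_4 − e = 6 − 1 ≡ 5 (mod 11). Hence c = [7, 6, 10, 5, 8].
  Check: interpolating c through the α_i gives m(x) = 2 + 8·x (degree < 2) with m(α_i) = c_i for every i, so c is indeed a codeword.
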